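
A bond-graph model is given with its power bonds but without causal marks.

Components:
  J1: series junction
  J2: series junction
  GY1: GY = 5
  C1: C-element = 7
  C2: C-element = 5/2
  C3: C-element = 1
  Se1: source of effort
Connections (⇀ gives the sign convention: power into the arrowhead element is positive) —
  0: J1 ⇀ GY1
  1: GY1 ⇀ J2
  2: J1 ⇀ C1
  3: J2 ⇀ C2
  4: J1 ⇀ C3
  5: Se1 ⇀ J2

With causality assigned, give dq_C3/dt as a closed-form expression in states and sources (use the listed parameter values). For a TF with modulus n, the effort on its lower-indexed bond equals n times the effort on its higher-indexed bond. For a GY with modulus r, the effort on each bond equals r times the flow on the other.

dq_C3/dt = -E_Se1/5 + 2*q_C2/25

#5 stroke→J2  (Se1: effort source, stroke at far end)
#2 stroke→J1  (C1 outputs effort q/C1)
#3 stroke→J2  (C2 integral (e out))
#1 stroke→GY1  (only one flow-in slot at J2)
#0 stroke→GY1  (GY1: gyrator matches bond 1)
#4 stroke→J1  (J1 flow already set via bond 0)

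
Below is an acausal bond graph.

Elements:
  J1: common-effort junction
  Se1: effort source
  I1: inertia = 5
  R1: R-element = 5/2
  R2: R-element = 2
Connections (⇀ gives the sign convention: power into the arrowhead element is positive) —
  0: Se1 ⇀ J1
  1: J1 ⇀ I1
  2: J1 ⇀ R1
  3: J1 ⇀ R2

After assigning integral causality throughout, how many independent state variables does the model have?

β0 stroke at J1  (Se1 fixes effort; stroke away)
β1 stroke at I1  (J1: bond 0 brought effort, rest push out)
β2 stroke at R1  (common-e at J1 fixed by 0)
β3 stroke at R2  (J1 effort already set via bond 0)

1  (I1 all integral)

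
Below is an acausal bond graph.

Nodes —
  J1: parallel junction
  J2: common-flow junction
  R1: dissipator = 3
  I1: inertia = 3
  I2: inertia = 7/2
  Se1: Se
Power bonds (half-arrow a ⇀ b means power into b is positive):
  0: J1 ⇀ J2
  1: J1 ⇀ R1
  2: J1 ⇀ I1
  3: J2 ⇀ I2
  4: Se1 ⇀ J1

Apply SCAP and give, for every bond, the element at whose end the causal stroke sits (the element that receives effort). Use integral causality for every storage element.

b0 stroke at J2
b1 stroke at R1
b2 stroke at I1
b3 stroke at I2
b4 stroke at J1

#4 stroke at J1  (Se1 (Se) sets effort on bond)
#0 stroke at J2  (J1 effort already set via bond 4)
#1 stroke at R1  (0-jn J1 has e-setter on 4)
#2 stroke at I1  (J1: bond 4 brought effort, rest push out)
#3 stroke at I2  (only one flow-in slot at J2)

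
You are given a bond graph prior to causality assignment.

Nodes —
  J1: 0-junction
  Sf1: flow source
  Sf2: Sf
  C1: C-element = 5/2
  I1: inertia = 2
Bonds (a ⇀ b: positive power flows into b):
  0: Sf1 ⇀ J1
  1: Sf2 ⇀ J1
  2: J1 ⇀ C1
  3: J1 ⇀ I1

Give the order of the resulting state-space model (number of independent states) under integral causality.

2  (C1, I1 all integral)

#0 stroke→Sf1  (Sf1: flow source, stroke at near end)
#1 stroke→Sf2  (source Sf2 imposes f)
#2 stroke→J1  (C1: C, integral causality)
#3 stroke→I1  (J1: bond 2 brought effort, rest push out)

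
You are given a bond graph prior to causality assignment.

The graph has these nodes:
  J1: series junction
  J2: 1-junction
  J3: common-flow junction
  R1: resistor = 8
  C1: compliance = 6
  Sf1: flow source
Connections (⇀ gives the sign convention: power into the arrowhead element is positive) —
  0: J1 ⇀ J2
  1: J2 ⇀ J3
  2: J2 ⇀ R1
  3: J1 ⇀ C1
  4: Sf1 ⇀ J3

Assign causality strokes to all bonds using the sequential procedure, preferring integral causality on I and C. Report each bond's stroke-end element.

b0 stroke→J2
b1 stroke→J3
b2 stroke→J2
b3 stroke→J1
b4 stroke→Sf1

b4 |Sf1  (Sf1: flow source, stroke at near end)
b1 |J3  (1-jn J3 has f-setter on 4)
b0 |J2  (J2 flow already set via bond 1)
b2 |J2  (common-f at J2 fixed by 1)
b3 |J1  (J1 flow already set via bond 0)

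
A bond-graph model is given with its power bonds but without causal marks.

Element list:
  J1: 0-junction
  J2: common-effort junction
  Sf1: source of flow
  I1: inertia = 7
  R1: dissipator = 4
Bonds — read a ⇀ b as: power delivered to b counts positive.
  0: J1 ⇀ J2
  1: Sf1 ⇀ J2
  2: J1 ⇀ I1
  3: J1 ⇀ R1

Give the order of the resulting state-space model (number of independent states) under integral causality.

bond 1 stroke→Sf1  (Sf1: flow source, stroke at near end)
bond 0 stroke→J2  (J2: last free bond brings effort in)
bond 2 stroke→I1  (I1 outputs flow p/I1)
bond 3 stroke→J1  (only one effort-in slot at J1)

1  (I1 all integral)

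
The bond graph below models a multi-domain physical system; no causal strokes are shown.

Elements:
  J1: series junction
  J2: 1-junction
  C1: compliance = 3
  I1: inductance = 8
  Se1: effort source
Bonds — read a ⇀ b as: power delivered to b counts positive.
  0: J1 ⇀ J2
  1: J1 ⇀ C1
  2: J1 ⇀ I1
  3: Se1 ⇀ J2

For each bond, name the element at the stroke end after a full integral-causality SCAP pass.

#3 |J2  (source Se1 imposes e)
#0 |J1  (only one flow-in slot at J2)
#1 |J1  (prefer integral on C1)
#2 |I1  (J1 needs exactly one f-in)

bond 0 stroke at J1
bond 1 stroke at J1
bond 2 stroke at I1
bond 3 stroke at J2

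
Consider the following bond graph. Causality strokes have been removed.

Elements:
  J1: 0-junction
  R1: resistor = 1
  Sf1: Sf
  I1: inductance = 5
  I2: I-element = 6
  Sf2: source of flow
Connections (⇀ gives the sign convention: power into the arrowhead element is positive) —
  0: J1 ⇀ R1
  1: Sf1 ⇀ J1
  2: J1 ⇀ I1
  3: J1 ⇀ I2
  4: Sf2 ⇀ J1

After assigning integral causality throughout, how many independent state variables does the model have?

2  (I1, I2 all integral)

#1 stroke at Sf1  (Sf1 fixes flow; stroke at Sf1)
#4 stroke at Sf2  (Sf2 fixes flow; stroke at Sf2)
#2 stroke at I1  (prefer integral on I1)
#3 stroke at I2  (I2: I, integral causality)
#0 stroke at J1  (J1: last free bond brings effort in)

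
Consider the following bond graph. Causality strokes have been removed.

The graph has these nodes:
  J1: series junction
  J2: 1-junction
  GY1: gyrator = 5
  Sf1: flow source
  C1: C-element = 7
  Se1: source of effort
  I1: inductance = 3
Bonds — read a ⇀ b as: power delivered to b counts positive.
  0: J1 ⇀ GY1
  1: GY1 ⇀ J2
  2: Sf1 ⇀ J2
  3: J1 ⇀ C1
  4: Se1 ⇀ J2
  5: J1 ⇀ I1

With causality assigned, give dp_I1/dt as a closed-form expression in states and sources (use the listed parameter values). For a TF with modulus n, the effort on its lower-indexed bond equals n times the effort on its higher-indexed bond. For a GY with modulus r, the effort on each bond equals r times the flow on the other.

#2 |Sf1  (Sf1: flow source, stroke at near end)
#4 |J2  (source Se1 imposes e)
#1 |J2  (1-jn J2 has f-setter on 2)
#0 |J1  (GY1 both-in/both-out from 1)
#3 |J1  (prefer integral on C1)
#5 |I1  (only one flow-in slot at J1)

dp_I1/dt = -5*F_Sf1 - q_C1/7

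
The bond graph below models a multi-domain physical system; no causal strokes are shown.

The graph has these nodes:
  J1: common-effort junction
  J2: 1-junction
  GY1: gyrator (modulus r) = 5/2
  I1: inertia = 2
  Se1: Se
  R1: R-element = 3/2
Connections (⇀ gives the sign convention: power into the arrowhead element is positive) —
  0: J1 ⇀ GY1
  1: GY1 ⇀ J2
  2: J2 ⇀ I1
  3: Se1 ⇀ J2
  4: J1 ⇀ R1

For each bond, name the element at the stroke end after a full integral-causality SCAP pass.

bond 0 →J1
bond 1 →J2
bond 2 →I1
bond 3 →J2
bond 4 →R1

bond 3 stroke→J2  (source Se1 imposes e)
bond 2 stroke→I1  (I1 integral (f out))
bond 1 stroke→J2  (common-f at J2 fixed by 2)
bond 0 stroke→J1  (through GY1, causality inverts; strokes same side of GY1)
bond 4 stroke→R1  (J1 effort already set via bond 0)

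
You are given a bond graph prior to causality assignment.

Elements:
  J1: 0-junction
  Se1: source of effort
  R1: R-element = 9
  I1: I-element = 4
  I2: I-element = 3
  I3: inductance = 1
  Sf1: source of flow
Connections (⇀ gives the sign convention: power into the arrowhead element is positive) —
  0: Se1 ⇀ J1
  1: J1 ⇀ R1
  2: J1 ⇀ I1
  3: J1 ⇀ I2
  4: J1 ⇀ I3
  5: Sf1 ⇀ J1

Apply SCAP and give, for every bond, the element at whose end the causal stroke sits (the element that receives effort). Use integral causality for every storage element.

#0 stroke→J1  (source Se1 imposes e)
#5 stroke→Sf1  (Sf1 fixes flow; stroke at Sf1)
#1 stroke→R1  (common-e at J1 fixed by 0)
#2 stroke→I1  (common-e at J1 fixed by 0)
#3 stroke→I2  (common-e at J1 fixed by 0)
#4 stroke→I3  (J1 effort already set via bond 0)

bond 0 →J1
bond 1 →R1
bond 2 →I1
bond 3 →I2
bond 4 →I3
bond 5 →Sf1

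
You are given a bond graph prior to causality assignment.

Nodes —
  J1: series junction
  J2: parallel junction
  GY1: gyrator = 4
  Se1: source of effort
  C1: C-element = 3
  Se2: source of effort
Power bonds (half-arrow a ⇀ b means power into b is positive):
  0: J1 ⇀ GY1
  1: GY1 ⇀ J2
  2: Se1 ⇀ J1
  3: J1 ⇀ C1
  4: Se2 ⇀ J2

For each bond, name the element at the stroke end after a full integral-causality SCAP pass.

β2 |J1  (Se1: effort source, stroke at far end)
β4 |J2  (source Se2 imposes e)
β1 |GY1  (J2 effort already set via bond 4)
β0 |GY1  (through GY1, causality inverts; strokes same side of GY1)
β3 |J1  (J1 flow already set via bond 0)

bond 0 stroke→GY1
bond 1 stroke→GY1
bond 2 stroke→J1
bond 3 stroke→J1
bond 4 stroke→J2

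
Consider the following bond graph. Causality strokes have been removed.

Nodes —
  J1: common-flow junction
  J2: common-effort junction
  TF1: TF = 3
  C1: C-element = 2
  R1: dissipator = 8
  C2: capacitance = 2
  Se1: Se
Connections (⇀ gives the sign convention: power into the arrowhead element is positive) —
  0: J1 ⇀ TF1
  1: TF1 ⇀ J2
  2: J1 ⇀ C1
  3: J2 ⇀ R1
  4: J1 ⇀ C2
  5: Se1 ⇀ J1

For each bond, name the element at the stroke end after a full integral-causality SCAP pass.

bond 5 →J1  (source Se1 imposes e)
bond 2 →J1  (C1: C, integral causality)
bond 4 →J1  (prefer integral on C2)
bond 0 →TF1  (only one flow-in slot at J1)
bond 1 →J2  (TF TF1: opposite of bond 0)
bond 3 →R1  (J2 effort already set via bond 1)

β0 stroke at TF1
β1 stroke at J2
β2 stroke at J1
β3 stroke at R1
β4 stroke at J1
β5 stroke at J1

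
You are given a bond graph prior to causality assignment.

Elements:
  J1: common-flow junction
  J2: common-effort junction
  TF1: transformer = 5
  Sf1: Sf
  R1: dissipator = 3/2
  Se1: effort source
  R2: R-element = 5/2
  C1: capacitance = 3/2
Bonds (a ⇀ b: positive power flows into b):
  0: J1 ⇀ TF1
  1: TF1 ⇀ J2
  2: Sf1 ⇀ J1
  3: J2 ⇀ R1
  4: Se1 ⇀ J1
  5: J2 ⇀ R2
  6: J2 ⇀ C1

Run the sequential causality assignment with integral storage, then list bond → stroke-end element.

#0 |J1
#1 |TF1
#2 |Sf1
#3 |R1
#4 |J1
#5 |R2
#6 |J2

bond 2 |Sf1  (source Sf1 imposes f)
bond 4 |J1  (Se1 (Se) sets effort on bond)
bond 0 |J1  (common-f at J1 fixed by 2)
bond 1 |TF1  (TF TF1: opposite of bond 0)
bond 6 |J2  (C1 integral (e out))
bond 3 |R1  (0-jn J2 has e-setter on 6)
bond 5 |R2  (common-e at J2 fixed by 6)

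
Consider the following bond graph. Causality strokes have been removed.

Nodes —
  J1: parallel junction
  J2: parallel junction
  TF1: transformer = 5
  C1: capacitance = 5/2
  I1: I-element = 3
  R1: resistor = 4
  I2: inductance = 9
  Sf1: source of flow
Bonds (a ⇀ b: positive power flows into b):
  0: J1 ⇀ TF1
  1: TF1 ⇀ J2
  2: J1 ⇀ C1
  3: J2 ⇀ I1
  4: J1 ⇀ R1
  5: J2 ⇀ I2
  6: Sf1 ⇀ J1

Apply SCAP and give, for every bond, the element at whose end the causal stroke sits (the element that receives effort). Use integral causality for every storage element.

β6 →Sf1  (Sf1 (Sf) sets flow on bond)
β2 →J1  (C1: C, integral causality)
β0 →TF1  (J1: bond 2 brought effort, rest push out)
β4 →R1  (0-jn J1 has e-setter on 2)
β1 →J2  (TF TF1: opposite of bond 0)
β3 →I1  (J2 effort already set via bond 1)
β5 →I2  (0-jn J2 has e-setter on 1)

#0 stroke→TF1
#1 stroke→J2
#2 stroke→J1
#3 stroke→I1
#4 stroke→R1
#5 stroke→I2
#6 stroke→Sf1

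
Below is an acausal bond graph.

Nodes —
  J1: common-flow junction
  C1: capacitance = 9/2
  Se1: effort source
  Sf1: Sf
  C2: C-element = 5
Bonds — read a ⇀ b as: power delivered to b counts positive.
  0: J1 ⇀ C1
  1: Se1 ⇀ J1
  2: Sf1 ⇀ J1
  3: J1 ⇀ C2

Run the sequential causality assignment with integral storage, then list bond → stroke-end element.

bond 1 stroke→J1  (source Se1 imposes e)
bond 2 stroke→Sf1  (source Sf1 imposes f)
bond 0 stroke→J1  (J1 flow already set via bond 2)
bond 3 stroke→J1  (J1: bond 2 brought flow, rest push out)

#0 |J1
#1 |J1
#2 |Sf1
#3 |J1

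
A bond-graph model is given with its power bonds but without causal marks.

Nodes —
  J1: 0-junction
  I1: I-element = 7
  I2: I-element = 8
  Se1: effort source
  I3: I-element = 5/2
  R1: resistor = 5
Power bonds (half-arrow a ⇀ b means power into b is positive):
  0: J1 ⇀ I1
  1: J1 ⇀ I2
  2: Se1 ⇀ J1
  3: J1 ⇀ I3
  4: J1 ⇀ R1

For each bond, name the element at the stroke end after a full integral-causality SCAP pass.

b0 stroke at I1
b1 stroke at I2
b2 stroke at J1
b3 stroke at I3
b4 stroke at R1

b2 stroke→J1  (source Se1 imposes e)
b0 stroke→I1  (J1: bond 2 brought effort, rest push out)
b1 stroke→I2  (common-e at J1 fixed by 2)
b3 stroke→I3  (0-jn J1 has e-setter on 2)
b4 stroke→R1  (J1: bond 2 brought effort, rest push out)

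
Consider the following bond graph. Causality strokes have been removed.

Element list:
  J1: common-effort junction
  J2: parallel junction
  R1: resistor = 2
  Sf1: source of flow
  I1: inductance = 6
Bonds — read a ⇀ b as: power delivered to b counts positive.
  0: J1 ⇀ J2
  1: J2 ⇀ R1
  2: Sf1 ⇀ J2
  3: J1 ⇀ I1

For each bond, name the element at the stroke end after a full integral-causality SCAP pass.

b0 |J1
b1 |J2
b2 |Sf1
b3 |I1

#2 |Sf1  (Sf1: flow source, stroke at near end)
#3 |I1  (I1 outputs flow p/I1)
#0 |J1  (only one effort-in slot at J1)
#1 |J2  (only one effort-in slot at J2)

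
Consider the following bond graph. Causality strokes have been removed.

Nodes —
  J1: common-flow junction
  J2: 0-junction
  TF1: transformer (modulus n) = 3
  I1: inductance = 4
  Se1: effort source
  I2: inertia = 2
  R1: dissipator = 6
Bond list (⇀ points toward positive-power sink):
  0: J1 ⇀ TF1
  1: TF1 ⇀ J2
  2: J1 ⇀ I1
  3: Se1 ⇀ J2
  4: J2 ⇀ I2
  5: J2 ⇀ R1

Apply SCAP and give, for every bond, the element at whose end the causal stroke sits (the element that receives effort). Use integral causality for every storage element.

b0 stroke at J1
b1 stroke at TF1
b2 stroke at I1
b3 stroke at J2
b4 stroke at I2
b5 stroke at R1

β3 |J2  (Se1 (Se) sets effort on bond)
β1 |TF1  (0-jn J2 has e-setter on 3)
β4 |I2  (common-e at J2 fixed by 3)
β5 |R1  (0-jn J2 has e-setter on 3)
β0 |J1  (TF1 one-in-one-out from 1)
β2 |I1  (only one flow-in slot at J1)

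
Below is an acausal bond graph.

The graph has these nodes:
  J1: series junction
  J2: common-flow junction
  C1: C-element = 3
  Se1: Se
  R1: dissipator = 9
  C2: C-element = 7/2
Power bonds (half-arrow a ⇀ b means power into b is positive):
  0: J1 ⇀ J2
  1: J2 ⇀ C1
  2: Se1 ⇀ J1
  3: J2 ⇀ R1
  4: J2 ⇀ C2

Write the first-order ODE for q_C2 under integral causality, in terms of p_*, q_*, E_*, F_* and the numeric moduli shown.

bond 2 stroke→J1  (Se1 (Se) sets effort on bond)
bond 0 stroke→J2  (J1 needs exactly one f-in)
bond 1 stroke→J2  (prefer integral on C1)
bond 4 stroke→J2  (C2 integral (e out))
bond 3 stroke→R1  (closing 1-jn rule on J2)

dq_C2/dt = E_Se1/9 - q_C1/27 - 2*q_C2/63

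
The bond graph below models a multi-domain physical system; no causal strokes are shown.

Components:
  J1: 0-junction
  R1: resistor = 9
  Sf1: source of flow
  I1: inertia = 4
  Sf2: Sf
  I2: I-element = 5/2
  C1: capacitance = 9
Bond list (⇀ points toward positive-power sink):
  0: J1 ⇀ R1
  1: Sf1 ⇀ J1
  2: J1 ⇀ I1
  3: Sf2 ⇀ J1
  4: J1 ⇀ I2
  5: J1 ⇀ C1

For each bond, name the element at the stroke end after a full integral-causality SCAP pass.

β1 stroke at Sf1  (Sf1: flow source, stroke at near end)
β3 stroke at Sf2  (Sf2 (Sf) sets flow on bond)
β2 stroke at I1  (I1 integral (f out))
β4 stroke at I2  (I2: I, integral causality)
β5 stroke at J1  (C1 outputs effort q/C1)
β0 stroke at R1  (J1: bond 5 brought effort, rest push out)

bond 0 |R1
bond 1 |Sf1
bond 2 |I1
bond 3 |Sf2
bond 4 |I2
bond 5 |J1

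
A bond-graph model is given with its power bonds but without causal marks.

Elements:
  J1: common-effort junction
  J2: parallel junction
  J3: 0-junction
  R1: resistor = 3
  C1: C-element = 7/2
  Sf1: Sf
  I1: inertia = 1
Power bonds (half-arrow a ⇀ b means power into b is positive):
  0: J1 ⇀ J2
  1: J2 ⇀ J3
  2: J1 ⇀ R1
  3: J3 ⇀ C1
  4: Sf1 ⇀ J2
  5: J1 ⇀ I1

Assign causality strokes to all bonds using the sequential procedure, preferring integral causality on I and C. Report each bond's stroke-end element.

#0 stroke→J1
#1 stroke→J2
#2 stroke→R1
#3 stroke→J3
#4 stroke→Sf1
#5 stroke→I1

#4 stroke at Sf1  (Sf1 fixes flow; stroke at Sf1)
#3 stroke at J3  (C1: C, integral causality)
#1 stroke at J2  (J3: bond 3 brought effort, rest push out)
#0 stroke at J1  (common-e at J2 fixed by 1)
#2 stroke at R1  (0-jn J1 has e-setter on 0)
#5 stroke at I1  (J1: bond 0 brought effort, rest push out)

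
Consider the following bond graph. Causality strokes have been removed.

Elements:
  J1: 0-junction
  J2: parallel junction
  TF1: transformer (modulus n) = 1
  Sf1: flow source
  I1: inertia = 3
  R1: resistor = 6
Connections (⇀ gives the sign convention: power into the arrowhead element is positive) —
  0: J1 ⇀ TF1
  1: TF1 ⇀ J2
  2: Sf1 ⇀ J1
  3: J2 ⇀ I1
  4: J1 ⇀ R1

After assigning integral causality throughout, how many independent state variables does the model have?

b2 →Sf1  (Sf1: flow source, stroke at near end)
b3 →I1  (I1 outputs flow p/I1)
b1 →J2  (closing 0-jn rule on J2)
b0 →TF1  (TF1 one-in-one-out from 1)
b4 →J1  (closing 0-jn rule on J1)

1  (I1 all integral)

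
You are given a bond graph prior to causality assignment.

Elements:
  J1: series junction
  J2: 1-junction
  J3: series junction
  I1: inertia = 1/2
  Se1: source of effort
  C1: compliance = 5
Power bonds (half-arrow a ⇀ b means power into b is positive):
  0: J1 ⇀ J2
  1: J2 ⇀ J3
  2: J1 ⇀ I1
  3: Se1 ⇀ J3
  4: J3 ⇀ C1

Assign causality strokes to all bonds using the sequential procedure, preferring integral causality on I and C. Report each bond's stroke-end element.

bond 0 |J1
bond 1 |J2
bond 2 |I1
bond 3 |J3
bond 4 |J3

bond 3 →J3  (Se1 fixes effort; stroke away)
bond 2 →I1  (prefer integral on I1)
bond 0 →J1  (1-jn J1 has f-setter on 2)
bond 1 →J2  (1-jn J2 has f-setter on 0)
bond 4 →J3  (J3 flow already set via bond 1)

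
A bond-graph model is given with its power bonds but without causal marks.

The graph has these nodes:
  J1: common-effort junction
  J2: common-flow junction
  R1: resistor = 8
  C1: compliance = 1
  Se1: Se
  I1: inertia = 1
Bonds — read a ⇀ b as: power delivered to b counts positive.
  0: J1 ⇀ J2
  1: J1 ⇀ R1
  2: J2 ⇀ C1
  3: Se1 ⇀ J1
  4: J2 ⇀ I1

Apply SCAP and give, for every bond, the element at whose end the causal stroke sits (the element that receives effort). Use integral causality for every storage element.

#3 stroke at J1  (Se1 (Se) sets effort on bond)
#0 stroke at J2  (common-e at J1 fixed by 3)
#1 stroke at R1  (J1 effort already set via bond 3)
#2 stroke at J2  (C1 integral (e out))
#4 stroke at I1  (only one flow-in slot at J2)

bond 0 →J2
bond 1 →R1
bond 2 →J2
bond 3 →J1
bond 4 →I1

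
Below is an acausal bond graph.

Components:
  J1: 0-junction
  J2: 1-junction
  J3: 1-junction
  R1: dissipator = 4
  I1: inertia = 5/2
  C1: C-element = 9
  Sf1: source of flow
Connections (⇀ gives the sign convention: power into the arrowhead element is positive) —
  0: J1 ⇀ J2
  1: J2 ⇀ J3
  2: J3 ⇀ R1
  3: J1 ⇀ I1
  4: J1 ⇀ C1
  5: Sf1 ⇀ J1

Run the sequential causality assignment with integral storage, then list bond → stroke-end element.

#5 →Sf1  (source Sf1 imposes f)
#3 →I1  (prefer integral on I1)
#4 →J1  (C1: C, integral causality)
#0 →J2  (0-jn J1 has e-setter on 4)
#1 →J3  (only one flow-in slot at J2)
#2 →R1  (only one flow-in slot at J3)

β0 →J2
β1 →J3
β2 →R1
β3 →I1
β4 →J1
β5 →Sf1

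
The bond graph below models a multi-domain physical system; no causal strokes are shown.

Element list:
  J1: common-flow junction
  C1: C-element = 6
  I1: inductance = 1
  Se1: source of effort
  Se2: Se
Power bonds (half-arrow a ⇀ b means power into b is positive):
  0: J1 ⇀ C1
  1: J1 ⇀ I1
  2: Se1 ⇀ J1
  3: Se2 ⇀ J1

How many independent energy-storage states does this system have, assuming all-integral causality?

b2 stroke at J1  (Se1: effort source, stroke at far end)
b3 stroke at J1  (source Se2 imposes e)
b0 stroke at J1  (C1: C, integral causality)
b1 stroke at I1  (J1: last free bond brings flow in)

2  (C1, I1 all integral)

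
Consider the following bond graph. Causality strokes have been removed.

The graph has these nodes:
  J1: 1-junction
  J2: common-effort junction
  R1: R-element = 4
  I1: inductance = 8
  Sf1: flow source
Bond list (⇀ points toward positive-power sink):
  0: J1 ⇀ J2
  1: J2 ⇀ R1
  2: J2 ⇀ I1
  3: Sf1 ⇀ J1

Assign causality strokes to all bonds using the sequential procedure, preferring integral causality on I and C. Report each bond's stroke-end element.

b3 →Sf1  (Sf1: flow source, stroke at near end)
b0 →J1  (common-f at J1 fixed by 3)
b2 →I1  (I1 integral (f out))
b1 →J2  (only one effort-in slot at J2)

β0 |J1
β1 |J2
β2 |I1
β3 |Sf1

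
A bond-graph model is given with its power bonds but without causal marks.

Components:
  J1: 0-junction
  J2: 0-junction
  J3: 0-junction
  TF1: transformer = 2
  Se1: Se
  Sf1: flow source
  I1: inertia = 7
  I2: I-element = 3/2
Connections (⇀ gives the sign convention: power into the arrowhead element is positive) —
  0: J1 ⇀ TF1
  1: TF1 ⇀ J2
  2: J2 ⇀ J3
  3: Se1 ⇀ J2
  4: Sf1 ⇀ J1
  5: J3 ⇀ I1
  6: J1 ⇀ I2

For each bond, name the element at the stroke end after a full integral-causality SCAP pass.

b0 stroke→J1
b1 stroke→TF1
b2 stroke→J3
b3 stroke→J2
b4 stroke→Sf1
b5 stroke→I1
b6 stroke→I2

#3 →J2  (Se1: effort source, stroke at far end)
#4 →Sf1  (Sf1: flow source, stroke at near end)
#1 →TF1  (common-e at J2 fixed by 3)
#2 →J3  (J2: bond 3 brought effort, rest push out)
#5 →I1  (J3 effort already set via bond 2)
#0 →J1  (TF TF1: opposite of bond 1)
#6 →I2  (0-jn J1 has e-setter on 0)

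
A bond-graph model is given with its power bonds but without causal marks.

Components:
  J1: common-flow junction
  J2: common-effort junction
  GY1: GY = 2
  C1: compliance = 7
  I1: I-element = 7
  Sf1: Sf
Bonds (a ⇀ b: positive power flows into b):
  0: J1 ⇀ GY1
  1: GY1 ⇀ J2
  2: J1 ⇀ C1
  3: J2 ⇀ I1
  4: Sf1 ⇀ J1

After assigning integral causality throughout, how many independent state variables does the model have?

b4 stroke at Sf1  (Sf1 fixes flow; stroke at Sf1)
b0 stroke at J1  (J1 flow already set via bond 4)
b2 stroke at J1  (J1 flow already set via bond 4)
b1 stroke at J2  (through GY1, causality inverts; strokes same side of GY1)
b3 stroke at I1  (J2 effort already set via bond 1)

2  (C1, I1 all integral)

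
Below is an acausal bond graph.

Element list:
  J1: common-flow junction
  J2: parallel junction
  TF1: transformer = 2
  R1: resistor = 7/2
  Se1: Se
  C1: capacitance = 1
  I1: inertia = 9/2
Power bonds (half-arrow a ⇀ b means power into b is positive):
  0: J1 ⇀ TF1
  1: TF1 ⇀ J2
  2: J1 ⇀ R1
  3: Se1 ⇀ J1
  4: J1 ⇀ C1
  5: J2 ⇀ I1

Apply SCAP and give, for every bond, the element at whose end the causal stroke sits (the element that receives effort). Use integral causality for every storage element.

#0 |TF1
#1 |J2
#2 |J1
#3 |J1
#4 |J1
#5 |I1

b3 |J1  (Se1: effort source, stroke at far end)
b4 |J1  (C1: C, integral causality)
b5 |I1  (I1 integral (f out))
b1 |J2  (J2 needs exactly one e-in)
b0 |TF1  (TF TF1: opposite of bond 1)
b2 |J1  (J1: bond 0 brought flow, rest push out)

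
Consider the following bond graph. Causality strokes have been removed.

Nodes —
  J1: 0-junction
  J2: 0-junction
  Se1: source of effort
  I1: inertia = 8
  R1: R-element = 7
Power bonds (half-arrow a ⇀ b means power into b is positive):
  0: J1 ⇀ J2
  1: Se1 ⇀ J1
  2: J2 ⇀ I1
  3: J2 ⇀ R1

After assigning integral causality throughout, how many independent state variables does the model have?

1  (I1 all integral)

#1 stroke at J1  (Se1 fixes effort; stroke away)
#0 stroke at J2  (0-jn J1 has e-setter on 1)
#2 stroke at I1  (common-e at J2 fixed by 0)
#3 stroke at R1  (0-jn J2 has e-setter on 0)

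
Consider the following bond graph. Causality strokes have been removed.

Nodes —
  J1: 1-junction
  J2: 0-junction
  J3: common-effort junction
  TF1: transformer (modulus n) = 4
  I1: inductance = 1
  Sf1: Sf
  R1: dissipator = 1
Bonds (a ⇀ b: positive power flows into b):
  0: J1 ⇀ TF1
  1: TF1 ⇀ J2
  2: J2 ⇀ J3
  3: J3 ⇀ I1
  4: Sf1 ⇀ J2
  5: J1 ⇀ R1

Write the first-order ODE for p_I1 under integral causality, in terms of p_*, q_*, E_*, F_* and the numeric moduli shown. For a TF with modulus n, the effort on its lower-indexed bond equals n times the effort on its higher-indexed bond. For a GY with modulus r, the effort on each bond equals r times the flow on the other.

β4 stroke→Sf1  (Sf1 (Sf) sets flow on bond)
β3 stroke→I1  (I1 integral (f out))
β2 stroke→J3  (closing 0-jn rule on J3)
β1 stroke→J2  (J2 needs exactly one e-in)
β0 stroke→TF1  (through TF1, causality passes straight; one stroke at TF1)
β5 stroke→J1  (1-jn J1 has f-setter on 0)

dp_I1/dt = F_Sf1/16 - p_I1/16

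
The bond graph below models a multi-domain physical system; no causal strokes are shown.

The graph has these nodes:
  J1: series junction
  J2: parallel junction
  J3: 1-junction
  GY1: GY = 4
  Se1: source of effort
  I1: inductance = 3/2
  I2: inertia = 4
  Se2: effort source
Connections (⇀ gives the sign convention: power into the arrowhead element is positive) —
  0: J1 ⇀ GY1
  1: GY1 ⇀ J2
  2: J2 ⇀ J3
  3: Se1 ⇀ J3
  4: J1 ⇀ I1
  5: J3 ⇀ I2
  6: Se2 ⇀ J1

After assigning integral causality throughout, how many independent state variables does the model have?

b3 →J3  (Se1 (Se) sets effort on bond)
b6 →J1  (source Se2 imposes e)
b4 →I1  (prefer integral on I1)
b0 →J1  (1-jn J1 has f-setter on 4)
b1 →J2  (GY GY1: same side as bond 0)
b2 →J3  (J2 effort already set via bond 1)
b5 →I2  (closing 1-jn rule on J3)

2  (I1, I2 all integral)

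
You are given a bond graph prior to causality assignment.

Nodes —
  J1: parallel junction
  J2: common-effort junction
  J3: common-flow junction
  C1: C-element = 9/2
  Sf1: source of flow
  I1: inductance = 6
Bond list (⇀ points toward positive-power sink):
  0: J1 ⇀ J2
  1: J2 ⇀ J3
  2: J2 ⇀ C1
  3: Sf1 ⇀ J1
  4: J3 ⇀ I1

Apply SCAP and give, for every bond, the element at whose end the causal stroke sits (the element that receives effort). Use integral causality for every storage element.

#0 →J1
#1 →J3
#2 →J2
#3 →Sf1
#4 →I1

bond 3 →Sf1  (Sf1: flow source, stroke at near end)
bond 0 →J1  (only one effort-in slot at J1)
bond 2 →J2  (C1 integral (e out))
bond 1 →J3  (J2: bond 2 brought effort, rest push out)
bond 4 →I1  (J3 needs exactly one f-in)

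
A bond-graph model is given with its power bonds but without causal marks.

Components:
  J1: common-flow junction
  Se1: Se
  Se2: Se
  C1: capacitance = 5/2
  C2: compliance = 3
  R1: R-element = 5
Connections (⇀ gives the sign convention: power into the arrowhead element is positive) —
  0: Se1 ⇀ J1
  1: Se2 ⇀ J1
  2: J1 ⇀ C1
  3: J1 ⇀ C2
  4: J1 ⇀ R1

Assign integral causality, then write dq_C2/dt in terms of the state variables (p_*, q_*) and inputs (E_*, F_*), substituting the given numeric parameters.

#0 |J1  (Se1: effort source, stroke at far end)
#1 |J1  (Se2 fixes effort; stroke away)
#2 |J1  (C1 outputs effort q/C1)
#3 |J1  (C2 integral (e out))
#4 |R1  (J1 needs exactly one f-in)

dq_C2/dt = E_Se1/5 + E_Se2/5 - 2*q_C1/25 - q_C2/15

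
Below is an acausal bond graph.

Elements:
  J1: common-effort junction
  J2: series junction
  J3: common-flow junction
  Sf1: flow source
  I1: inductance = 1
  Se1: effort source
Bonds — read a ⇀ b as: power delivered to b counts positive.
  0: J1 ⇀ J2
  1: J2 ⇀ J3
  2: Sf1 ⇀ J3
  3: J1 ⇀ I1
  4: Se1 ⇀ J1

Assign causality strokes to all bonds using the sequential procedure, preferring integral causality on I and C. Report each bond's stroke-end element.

#0 |J2
#1 |J3
#2 |Sf1
#3 |I1
#4 |J1

#2 |Sf1  (Sf1 (Sf) sets flow on bond)
#4 |J1  (Se1 fixes effort; stroke away)
#0 |J2  (common-e at J1 fixed by 4)
#3 |I1  (common-e at J1 fixed by 4)
#1 |J3  (J2 needs exactly one f-in)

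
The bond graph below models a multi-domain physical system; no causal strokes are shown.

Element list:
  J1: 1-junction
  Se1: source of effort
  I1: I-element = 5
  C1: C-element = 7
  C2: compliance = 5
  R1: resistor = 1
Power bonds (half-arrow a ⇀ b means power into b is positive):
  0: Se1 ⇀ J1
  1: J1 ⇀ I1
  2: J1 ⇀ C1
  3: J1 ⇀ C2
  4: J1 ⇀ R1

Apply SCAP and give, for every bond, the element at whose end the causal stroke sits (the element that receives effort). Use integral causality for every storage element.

β0 stroke at J1
β1 stroke at I1
β2 stroke at J1
β3 stroke at J1
β4 stroke at J1

bond 0 |J1  (Se1 (Se) sets effort on bond)
bond 1 |I1  (I1 integral (f out))
bond 2 |J1  (1-jn J1 has f-setter on 1)
bond 3 |J1  (1-jn J1 has f-setter on 1)
bond 4 |J1  (common-f at J1 fixed by 1)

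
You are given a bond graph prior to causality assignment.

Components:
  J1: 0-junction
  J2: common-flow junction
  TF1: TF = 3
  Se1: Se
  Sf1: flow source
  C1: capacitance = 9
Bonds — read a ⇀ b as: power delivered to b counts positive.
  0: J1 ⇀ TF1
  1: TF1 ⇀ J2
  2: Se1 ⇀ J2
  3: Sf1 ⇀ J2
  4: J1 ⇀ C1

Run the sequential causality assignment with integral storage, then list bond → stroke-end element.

#0 stroke→TF1
#1 stroke→J2
#2 stroke→J2
#3 stroke→Sf1
#4 stroke→J1

#2 →J2  (source Se1 imposes e)
#3 →Sf1  (Sf1: flow source, stroke at near end)
#1 →J2  (J2 flow already set via bond 3)
#0 →TF1  (TF TF1: opposite of bond 1)
#4 →J1  (only one effort-in slot at J1)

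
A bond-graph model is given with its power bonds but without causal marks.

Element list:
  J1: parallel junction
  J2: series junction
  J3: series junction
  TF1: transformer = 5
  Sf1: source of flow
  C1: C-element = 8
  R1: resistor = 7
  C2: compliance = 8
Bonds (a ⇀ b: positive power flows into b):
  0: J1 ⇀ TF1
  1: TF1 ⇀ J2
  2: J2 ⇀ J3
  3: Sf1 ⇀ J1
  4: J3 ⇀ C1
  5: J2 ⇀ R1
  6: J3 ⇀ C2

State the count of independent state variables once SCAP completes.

2  (C1, C2 all integral)

#3 stroke at Sf1  (source Sf1 imposes f)
#0 stroke at J1  (closing 0-jn rule on J1)
#1 stroke at TF1  (through TF1, causality passes straight; one stroke at TF1)
#2 stroke at J2  (1-jn J2 has f-setter on 1)
#5 stroke at J2  (J2 flow already set via bond 1)
#4 stroke at J3  (1-jn J3 has f-setter on 2)
#6 stroke at J3  (J3 flow already set via bond 2)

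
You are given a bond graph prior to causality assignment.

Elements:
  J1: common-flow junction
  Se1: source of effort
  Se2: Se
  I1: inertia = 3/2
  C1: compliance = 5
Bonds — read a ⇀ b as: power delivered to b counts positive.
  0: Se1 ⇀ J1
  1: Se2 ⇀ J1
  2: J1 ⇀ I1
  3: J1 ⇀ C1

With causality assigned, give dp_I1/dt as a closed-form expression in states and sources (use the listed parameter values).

dp_I1/dt = E_Se1 + E_Se2 - q_C1/5

bond 0 →J1  (source Se1 imposes e)
bond 1 →J1  (Se2: effort source, stroke at far end)
bond 2 →I1  (I1: I, integral causality)
bond 3 →J1  (J1: bond 2 brought flow, rest push out)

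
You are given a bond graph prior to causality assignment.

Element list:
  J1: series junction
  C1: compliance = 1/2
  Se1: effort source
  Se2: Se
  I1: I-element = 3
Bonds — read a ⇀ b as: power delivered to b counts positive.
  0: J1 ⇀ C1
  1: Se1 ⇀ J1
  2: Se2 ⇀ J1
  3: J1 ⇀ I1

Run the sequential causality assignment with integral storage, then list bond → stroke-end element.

#1 →J1  (Se1 (Se) sets effort on bond)
#2 →J1  (source Se2 imposes e)
#0 →J1  (prefer integral on C1)
#3 →I1  (only one flow-in slot at J1)

#0 →J1
#1 →J1
#2 →J1
#3 →I1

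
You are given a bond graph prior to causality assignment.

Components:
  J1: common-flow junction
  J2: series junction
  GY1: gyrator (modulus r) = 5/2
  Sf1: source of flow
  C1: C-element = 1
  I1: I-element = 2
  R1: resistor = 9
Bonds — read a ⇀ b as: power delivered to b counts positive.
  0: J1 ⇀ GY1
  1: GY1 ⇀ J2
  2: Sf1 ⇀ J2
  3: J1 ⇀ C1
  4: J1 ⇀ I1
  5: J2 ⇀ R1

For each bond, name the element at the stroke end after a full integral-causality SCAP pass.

β2 stroke at Sf1  (source Sf1 imposes f)
β1 stroke at J2  (common-f at J2 fixed by 2)
β5 stroke at J2  (common-f at J2 fixed by 2)
β0 stroke at J1  (through GY1, causality inverts; strokes same side of GY1)
β3 stroke at J1  (C1 outputs effort q/C1)
β4 stroke at I1  (J1 needs exactly one f-in)

#0 stroke at J1
#1 stroke at J2
#2 stroke at Sf1
#3 stroke at J1
#4 stroke at I1
#5 stroke at J2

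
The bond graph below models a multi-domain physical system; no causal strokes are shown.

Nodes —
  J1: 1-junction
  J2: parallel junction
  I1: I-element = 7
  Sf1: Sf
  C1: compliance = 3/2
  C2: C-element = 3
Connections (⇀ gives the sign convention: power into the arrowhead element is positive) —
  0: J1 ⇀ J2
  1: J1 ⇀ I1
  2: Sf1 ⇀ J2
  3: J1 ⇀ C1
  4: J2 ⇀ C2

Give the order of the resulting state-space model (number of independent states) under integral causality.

#2 →Sf1  (Sf1 fixes flow; stroke at Sf1)
#1 →I1  (I1 outputs flow p/I1)
#0 →J1  (common-f at J1 fixed by 1)
#3 →J1  (J1: bond 1 brought flow, rest push out)
#4 →J2  (J2 needs exactly one e-in)

3  (C1, C2, I1 all integral)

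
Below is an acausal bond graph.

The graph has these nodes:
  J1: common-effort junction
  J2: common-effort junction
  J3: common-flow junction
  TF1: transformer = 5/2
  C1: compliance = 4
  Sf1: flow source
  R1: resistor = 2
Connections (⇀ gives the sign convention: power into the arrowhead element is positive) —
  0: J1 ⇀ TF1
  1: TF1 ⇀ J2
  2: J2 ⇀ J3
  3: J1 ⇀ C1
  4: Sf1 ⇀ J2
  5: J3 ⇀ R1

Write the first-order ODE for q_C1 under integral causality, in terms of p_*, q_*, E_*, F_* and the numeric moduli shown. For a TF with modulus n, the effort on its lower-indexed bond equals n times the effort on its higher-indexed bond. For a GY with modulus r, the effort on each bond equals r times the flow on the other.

β4 |Sf1  (Sf1 (Sf) sets flow on bond)
β3 |J1  (C1: C, integral causality)
β0 |TF1  (J1 effort already set via bond 3)
β1 |J2  (TF1 one-in-one-out from 0)
β2 |J3  (J2 effort already set via bond 1)
β5 |R1  (closing 1-jn rule on J3)

dq_C1/dt = 2*F_Sf1/5 - q_C1/50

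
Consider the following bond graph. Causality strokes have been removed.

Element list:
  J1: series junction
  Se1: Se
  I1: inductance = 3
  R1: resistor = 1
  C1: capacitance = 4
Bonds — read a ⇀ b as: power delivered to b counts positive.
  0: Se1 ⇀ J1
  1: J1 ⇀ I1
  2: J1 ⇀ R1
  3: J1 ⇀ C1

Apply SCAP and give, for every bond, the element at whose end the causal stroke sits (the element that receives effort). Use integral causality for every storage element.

bond 0 stroke→J1
bond 1 stroke→I1
bond 2 stroke→J1
bond 3 stroke→J1

#0 stroke at J1  (Se1: effort source, stroke at far end)
#1 stroke at I1  (I1: I, integral causality)
#2 stroke at J1  (J1: bond 1 brought flow, rest push out)
#3 stroke at J1  (J1 flow already set via bond 1)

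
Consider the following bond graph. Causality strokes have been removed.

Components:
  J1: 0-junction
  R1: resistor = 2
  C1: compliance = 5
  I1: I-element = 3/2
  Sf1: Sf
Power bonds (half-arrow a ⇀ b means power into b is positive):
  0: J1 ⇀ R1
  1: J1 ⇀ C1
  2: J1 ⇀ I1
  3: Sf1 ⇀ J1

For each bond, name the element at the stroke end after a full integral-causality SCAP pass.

β0 →R1
β1 →J1
β2 →I1
β3 →Sf1

β3 |Sf1  (Sf1 (Sf) sets flow on bond)
β1 |J1  (C1: C, integral causality)
β0 |R1  (J1: bond 1 brought effort, rest push out)
β2 |I1  (J1: bond 1 brought effort, rest push out)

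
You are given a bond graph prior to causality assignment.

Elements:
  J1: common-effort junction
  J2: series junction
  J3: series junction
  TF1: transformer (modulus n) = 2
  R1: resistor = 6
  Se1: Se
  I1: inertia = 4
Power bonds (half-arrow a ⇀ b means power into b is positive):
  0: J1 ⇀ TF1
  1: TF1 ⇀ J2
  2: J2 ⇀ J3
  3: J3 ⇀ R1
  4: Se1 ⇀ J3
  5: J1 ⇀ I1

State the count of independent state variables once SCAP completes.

bond 4 stroke at J3  (Se1 (Se) sets effort on bond)
bond 5 stroke at I1  (prefer integral on I1)
bond 0 stroke at J1  (J1 needs exactly one e-in)
bond 1 stroke at TF1  (through TF1, causality passes straight; one stroke at TF1)
bond 2 stroke at J2  (J2: bond 1 brought flow, rest push out)
bond 3 stroke at J3  (J3: bond 2 brought flow, rest push out)

1  (I1 all integral)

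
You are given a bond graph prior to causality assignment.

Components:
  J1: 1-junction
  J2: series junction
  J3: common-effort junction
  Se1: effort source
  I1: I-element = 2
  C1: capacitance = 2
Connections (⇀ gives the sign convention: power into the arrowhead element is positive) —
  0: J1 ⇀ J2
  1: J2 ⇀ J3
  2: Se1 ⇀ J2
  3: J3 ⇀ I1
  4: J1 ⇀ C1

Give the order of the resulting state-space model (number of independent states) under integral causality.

2  (C1, I1 all integral)

b2 →J2  (Se1: effort source, stroke at far end)
b3 →I1  (I1: I, integral causality)
b1 →J3  (only one effort-in slot at J3)
b0 →J2  (1-jn J2 has f-setter on 1)
b4 →J1  (1-jn J1 has f-setter on 0)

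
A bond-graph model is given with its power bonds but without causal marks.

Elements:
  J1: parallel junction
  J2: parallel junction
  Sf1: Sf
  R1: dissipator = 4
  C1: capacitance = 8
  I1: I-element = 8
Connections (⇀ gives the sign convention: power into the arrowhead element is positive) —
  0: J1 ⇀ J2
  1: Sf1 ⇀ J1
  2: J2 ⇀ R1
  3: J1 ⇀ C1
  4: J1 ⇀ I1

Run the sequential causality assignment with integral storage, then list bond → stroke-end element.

#0 →J2
#1 →Sf1
#2 →R1
#3 →J1
#4 →I1

β1 →Sf1  (source Sf1 imposes f)
β3 →J1  (C1: C, integral causality)
β0 →J2  (J1: bond 3 brought effort, rest push out)
β4 →I1  (J1 effort already set via bond 3)
β2 →R1  (0-jn J2 has e-setter on 0)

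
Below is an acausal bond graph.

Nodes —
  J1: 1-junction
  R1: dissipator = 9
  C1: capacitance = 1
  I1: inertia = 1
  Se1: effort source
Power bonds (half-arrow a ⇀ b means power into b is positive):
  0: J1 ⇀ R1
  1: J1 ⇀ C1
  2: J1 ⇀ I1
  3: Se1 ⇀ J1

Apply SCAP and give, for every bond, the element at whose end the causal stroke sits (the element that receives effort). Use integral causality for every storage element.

bond 0 |J1
bond 1 |J1
bond 2 |I1
bond 3 |J1

b3 stroke at J1  (Se1: effort source, stroke at far end)
b1 stroke at J1  (C1: C, integral causality)
b2 stroke at I1  (I1 integral (f out))
b0 stroke at J1  (J1: bond 2 brought flow, rest push out)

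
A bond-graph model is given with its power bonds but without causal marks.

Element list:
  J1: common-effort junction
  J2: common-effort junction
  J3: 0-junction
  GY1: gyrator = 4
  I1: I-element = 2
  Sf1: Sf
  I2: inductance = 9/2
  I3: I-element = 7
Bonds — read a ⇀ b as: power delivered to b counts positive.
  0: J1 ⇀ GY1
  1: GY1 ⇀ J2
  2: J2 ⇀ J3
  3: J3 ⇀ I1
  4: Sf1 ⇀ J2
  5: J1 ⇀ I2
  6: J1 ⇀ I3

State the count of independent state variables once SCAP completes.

3  (I1, I2, I3 all integral)

#4 stroke→Sf1  (Sf1 (Sf) sets flow on bond)
#3 stroke→I1  (I1: I, integral causality)
#2 stroke→J3  (closing 0-jn rule on J3)
#1 stroke→J2  (only one effort-in slot at J2)
#0 stroke→J1  (through GY1, causality inverts; strokes same side of GY1)
#5 stroke→I2  (common-e at J1 fixed by 0)
#6 stroke→I3  (J1: bond 0 brought effort, rest push out)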